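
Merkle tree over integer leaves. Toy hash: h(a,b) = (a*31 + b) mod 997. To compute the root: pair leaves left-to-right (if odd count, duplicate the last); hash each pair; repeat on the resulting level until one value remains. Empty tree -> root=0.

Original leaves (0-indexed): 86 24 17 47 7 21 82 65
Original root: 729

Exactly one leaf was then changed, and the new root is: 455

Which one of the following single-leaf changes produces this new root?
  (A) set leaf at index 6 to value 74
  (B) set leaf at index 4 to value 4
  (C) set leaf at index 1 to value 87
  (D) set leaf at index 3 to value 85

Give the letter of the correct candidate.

Original leaves: [86, 24, 17, 47, 7, 21, 82, 65]
Target new root: 455
Try each candidate change and compute the resulting root:
Candidate A: set leaf[6] = 74 -> leaves = [86, 24, 17, 47, 7, 21, 74, 65]
  L0: [86, 24, 17, 47, 7, 21, 74, 65]
  L1: h(86,24)=(86*31+24)%997=696 h(17,47)=(17*31+47)%997=574 h(7,21)=(7*31+21)%997=238 h(74,65)=(74*31+65)%997=365 -> [696, 574, 238, 365]
  L2: h(696,574)=(696*31+574)%997=216 h(238,365)=(238*31+365)%997=764 -> [216, 764]
  L3: h(216,764)=(216*31+764)%997=481 -> [481]
  root = 481 != target 455
Candidate B: set leaf[4] = 4 -> leaves = [86, 24, 17, 47, 4, 21, 82, 65]
  L0: [86, 24, 17, 47, 4, 21, 82, 65]
  L1: h(86,24)=(86*31+24)%997=696 h(17,47)=(17*31+47)%997=574 h(4,21)=(4*31+21)%997=145 h(82,65)=(82*31+65)%997=613 -> [696, 574, 145, 613]
  L2: h(696,574)=(696*31+574)%997=216 h(145,613)=(145*31+613)%997=123 -> [216, 123]
  L3: h(216,123)=(216*31+123)%997=837 -> [837]
  root = 837 != target 455
Candidate C: set leaf[1] = 87 -> leaves = [86, 87, 17, 47, 7, 21, 82, 65]
  L0: [86, 87, 17, 47, 7, 21, 82, 65]
  L1: h(86,87)=(86*31+87)%997=759 h(17,47)=(17*31+47)%997=574 h(7,21)=(7*31+21)%997=238 h(82,65)=(82*31+65)%997=613 -> [759, 574, 238, 613]
  L2: h(759,574)=(759*31+574)%997=175 h(238,613)=(238*31+613)%997=15 -> [175, 15]
  L3: h(175,15)=(175*31+15)%997=455 -> [455]
  root = 455 == target 455  ** MATCH **
Candidate D: set leaf[3] = 85 -> leaves = [86, 24, 17, 85, 7, 21, 82, 65]
  L0: [86, 24, 17, 85, 7, 21, 82, 65]
  L1: h(86,24)=(86*31+24)%997=696 h(17,85)=(17*31+85)%997=612 h(7,21)=(7*31+21)%997=238 h(82,65)=(82*31+65)%997=613 -> [696, 612, 238, 613]
  L2: h(696,612)=(696*31+612)%997=254 h(238,613)=(238*31+613)%997=15 -> [254, 15]
  L3: h(254,15)=(254*31+15)%997=910 -> [910]
  root = 910 != target 455
Candidate C produces the target root.

Answer: C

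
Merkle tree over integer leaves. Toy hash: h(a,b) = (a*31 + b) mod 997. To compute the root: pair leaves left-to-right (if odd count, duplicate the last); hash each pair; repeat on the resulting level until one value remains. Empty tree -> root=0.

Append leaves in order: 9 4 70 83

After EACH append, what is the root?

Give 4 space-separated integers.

After append 9 (leaves=[9]):
  L0: [9]
  root=9
After append 4 (leaves=[9, 4]):
  L0: [9, 4]
  L1: h(9,4)=(9*31+4)%997=283 -> [283]
  root=283
After append 70 (leaves=[9, 4, 70]):
  L0: [9, 4, 70]
  L1: h(9,4)=(9*31+4)%997=283 h(70,70)=(70*31+70)%997=246 -> [283, 246]
  L2: h(283,246)=(283*31+246)%997=46 -> [46]
  root=46
After append 83 (leaves=[9, 4, 70, 83]):
  L0: [9, 4, 70, 83]
  L1: h(9,4)=(9*31+4)%997=283 h(70,83)=(70*31+83)%997=259 -> [283, 259]
  L2: h(283,259)=(283*31+259)%997=59 -> [59]
  root=59

Answer: 9 283 46 59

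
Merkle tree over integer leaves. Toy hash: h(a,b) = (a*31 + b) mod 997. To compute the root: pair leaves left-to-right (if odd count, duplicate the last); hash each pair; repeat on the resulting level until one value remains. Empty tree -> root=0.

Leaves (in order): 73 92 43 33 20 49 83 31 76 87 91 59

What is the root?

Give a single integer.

L0: [73, 92, 43, 33, 20, 49, 83, 31, 76, 87, 91, 59]
L1: h(73,92)=(73*31+92)%997=361 h(43,33)=(43*31+33)%997=369 h(20,49)=(20*31+49)%997=669 h(83,31)=(83*31+31)%997=610 h(76,87)=(76*31+87)%997=449 h(91,59)=(91*31+59)%997=886 -> [361, 369, 669, 610, 449, 886]
L2: h(361,369)=(361*31+369)%997=593 h(669,610)=(669*31+610)%997=412 h(449,886)=(449*31+886)%997=847 -> [593, 412, 847]
L3: h(593,412)=(593*31+412)%997=849 h(847,847)=(847*31+847)%997=185 -> [849, 185]
L4: h(849,185)=(849*31+185)%997=582 -> [582]

Answer: 582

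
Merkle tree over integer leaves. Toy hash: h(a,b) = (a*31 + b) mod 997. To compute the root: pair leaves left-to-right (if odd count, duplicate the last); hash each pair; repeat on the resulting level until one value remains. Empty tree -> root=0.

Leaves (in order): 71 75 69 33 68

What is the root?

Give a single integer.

L0: [71, 75, 69, 33, 68]
L1: h(71,75)=(71*31+75)%997=282 h(69,33)=(69*31+33)%997=178 h(68,68)=(68*31+68)%997=182 -> [282, 178, 182]
L2: h(282,178)=(282*31+178)%997=944 h(182,182)=(182*31+182)%997=839 -> [944, 839]
L3: h(944,839)=(944*31+839)%997=193 -> [193]

Answer: 193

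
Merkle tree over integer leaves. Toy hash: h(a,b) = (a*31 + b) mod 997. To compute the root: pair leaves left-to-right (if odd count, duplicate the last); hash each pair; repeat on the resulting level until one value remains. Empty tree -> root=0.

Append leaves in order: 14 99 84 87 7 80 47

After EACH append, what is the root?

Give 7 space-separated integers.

Answer: 14 533 268 271 614 956 169

Derivation:
After append 14 (leaves=[14]):
  L0: [14]
  root=14
After append 99 (leaves=[14, 99]):
  L0: [14, 99]
  L1: h(14,99)=(14*31+99)%997=533 -> [533]
  root=533
After append 84 (leaves=[14, 99, 84]):
  L0: [14, 99, 84]
  L1: h(14,99)=(14*31+99)%997=533 h(84,84)=(84*31+84)%997=694 -> [533, 694]
  L2: h(533,694)=(533*31+694)%997=268 -> [268]
  root=268
After append 87 (leaves=[14, 99, 84, 87]):
  L0: [14, 99, 84, 87]
  L1: h(14,99)=(14*31+99)%997=533 h(84,87)=(84*31+87)%997=697 -> [533, 697]
  L2: h(533,697)=(533*31+697)%997=271 -> [271]
  root=271
After append 7 (leaves=[14, 99, 84, 87, 7]):
  L0: [14, 99, 84, 87, 7]
  L1: h(14,99)=(14*31+99)%997=533 h(84,87)=(84*31+87)%997=697 h(7,7)=(7*31+7)%997=224 -> [533, 697, 224]
  L2: h(533,697)=(533*31+697)%997=271 h(224,224)=(224*31+224)%997=189 -> [271, 189]
  L3: h(271,189)=(271*31+189)%997=614 -> [614]
  root=614
After append 80 (leaves=[14, 99, 84, 87, 7, 80]):
  L0: [14, 99, 84, 87, 7, 80]
  L1: h(14,99)=(14*31+99)%997=533 h(84,87)=(84*31+87)%997=697 h(7,80)=(7*31+80)%997=297 -> [533, 697, 297]
  L2: h(533,697)=(533*31+697)%997=271 h(297,297)=(297*31+297)%997=531 -> [271, 531]
  L3: h(271,531)=(271*31+531)%997=956 -> [956]
  root=956
After append 47 (leaves=[14, 99, 84, 87, 7, 80, 47]):
  L0: [14, 99, 84, 87, 7, 80, 47]
  L1: h(14,99)=(14*31+99)%997=533 h(84,87)=(84*31+87)%997=697 h(7,80)=(7*31+80)%997=297 h(47,47)=(47*31+47)%997=507 -> [533, 697, 297, 507]
  L2: h(533,697)=(533*31+697)%997=271 h(297,507)=(297*31+507)%997=741 -> [271, 741]
  L3: h(271,741)=(271*31+741)%997=169 -> [169]
  root=169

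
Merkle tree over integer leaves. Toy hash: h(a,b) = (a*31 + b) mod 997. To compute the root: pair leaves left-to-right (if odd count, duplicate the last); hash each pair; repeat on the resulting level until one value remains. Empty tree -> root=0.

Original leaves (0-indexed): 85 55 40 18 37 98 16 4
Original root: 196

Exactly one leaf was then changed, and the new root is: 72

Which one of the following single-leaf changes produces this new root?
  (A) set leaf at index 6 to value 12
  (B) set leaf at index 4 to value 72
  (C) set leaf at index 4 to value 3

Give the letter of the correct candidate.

Original leaves: [85, 55, 40, 18, 37, 98, 16, 4]
Target new root: 72
Try each candidate change and compute the resulting root:
Candidate A: set leaf[6] = 12 -> leaves = [85, 55, 40, 18, 37, 98, 12, 4]
  L0: [85, 55, 40, 18, 37, 98, 12, 4]
  L1: h(85,55)=(85*31+55)%997=696 h(40,18)=(40*31+18)%997=261 h(37,98)=(37*31+98)%997=248 h(12,4)=(12*31+4)%997=376 -> [696, 261, 248, 376]
  L2: h(696,261)=(696*31+261)%997=900 h(248,376)=(248*31+376)%997=88 -> [900, 88]
  L3: h(900,88)=(900*31+88)%997=72 -> [72]
  root = 72 == target 72  ** MATCH **
Candidate B: set leaf[4] = 72 -> leaves = [85, 55, 40, 18, 72, 98, 16, 4]
  L0: [85, 55, 40, 18, 72, 98, 16, 4]
  L1: h(85,55)=(85*31+55)%997=696 h(40,18)=(40*31+18)%997=261 h(72,98)=(72*31+98)%997=336 h(16,4)=(16*31+4)%997=500 -> [696, 261, 336, 500]
  L2: h(696,261)=(696*31+261)%997=900 h(336,500)=(336*31+500)%997=946 -> [900, 946]
  L3: h(900,946)=(900*31+946)%997=930 -> [930]
  root = 930 != target 72
Candidate C: set leaf[4] = 3 -> leaves = [85, 55, 40, 18, 3, 98, 16, 4]
  L0: [85, 55, 40, 18, 3, 98, 16, 4]
  L1: h(85,55)=(85*31+55)%997=696 h(40,18)=(40*31+18)%997=261 h(3,98)=(3*31+98)%997=191 h(16,4)=(16*31+4)%997=500 -> [696, 261, 191, 500]
  L2: h(696,261)=(696*31+261)%997=900 h(191,500)=(191*31+500)%997=439 -> [900, 439]
  L3: h(900,439)=(900*31+439)%997=423 -> [423]
  root = 423 != target 72
Candidate A produces the target root.

Answer: A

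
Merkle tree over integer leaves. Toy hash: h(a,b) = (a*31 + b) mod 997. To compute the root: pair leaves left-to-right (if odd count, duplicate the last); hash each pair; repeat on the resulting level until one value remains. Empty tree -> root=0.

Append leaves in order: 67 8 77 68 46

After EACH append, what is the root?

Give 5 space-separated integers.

After append 67 (leaves=[67]):
  L0: [67]
  root=67
After append 8 (leaves=[67, 8]):
  L0: [67, 8]
  L1: h(67,8)=(67*31+8)%997=91 -> [91]
  root=91
After append 77 (leaves=[67, 8, 77]):
  L0: [67, 8, 77]
  L1: h(67,8)=(67*31+8)%997=91 h(77,77)=(77*31+77)%997=470 -> [91, 470]
  L2: h(91,470)=(91*31+470)%997=300 -> [300]
  root=300
After append 68 (leaves=[67, 8, 77, 68]):
  L0: [67, 8, 77, 68]
  L1: h(67,8)=(67*31+8)%997=91 h(77,68)=(77*31+68)%997=461 -> [91, 461]
  L2: h(91,461)=(91*31+461)%997=291 -> [291]
  root=291
After append 46 (leaves=[67, 8, 77, 68, 46]):
  L0: [67, 8, 77, 68, 46]
  L1: h(67,8)=(67*31+8)%997=91 h(77,68)=(77*31+68)%997=461 h(46,46)=(46*31+46)%997=475 -> [91, 461, 475]
  L2: h(91,461)=(91*31+461)%997=291 h(475,475)=(475*31+475)%997=245 -> [291, 245]
  L3: h(291,245)=(291*31+245)%997=293 -> [293]
  root=293

Answer: 67 91 300 291 293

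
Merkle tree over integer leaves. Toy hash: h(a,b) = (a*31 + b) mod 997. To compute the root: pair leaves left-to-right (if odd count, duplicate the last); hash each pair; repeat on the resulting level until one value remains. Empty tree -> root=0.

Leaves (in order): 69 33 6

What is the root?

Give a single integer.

L0: [69, 33, 6]
L1: h(69,33)=(69*31+33)%997=178 h(6,6)=(6*31+6)%997=192 -> [178, 192]
L2: h(178,192)=(178*31+192)%997=725 -> [725]

Answer: 725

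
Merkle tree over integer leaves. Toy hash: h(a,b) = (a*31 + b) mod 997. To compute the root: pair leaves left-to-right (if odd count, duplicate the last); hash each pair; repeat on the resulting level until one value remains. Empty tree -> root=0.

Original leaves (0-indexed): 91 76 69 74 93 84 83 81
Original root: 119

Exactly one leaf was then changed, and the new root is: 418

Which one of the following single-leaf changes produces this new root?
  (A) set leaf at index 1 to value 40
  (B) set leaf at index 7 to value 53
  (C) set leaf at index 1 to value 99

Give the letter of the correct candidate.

Original leaves: [91, 76, 69, 74, 93, 84, 83, 81]
Target new root: 418
Try each candidate change and compute the resulting root:
Candidate A: set leaf[1] = 40 -> leaves = [91, 40, 69, 74, 93, 84, 83, 81]
  L0: [91, 40, 69, 74, 93, 84, 83, 81]
  L1: h(91,40)=(91*31+40)%997=867 h(69,74)=(69*31+74)%997=219 h(93,84)=(93*31+84)%997=973 h(83,81)=(83*31+81)%997=660 -> [867, 219, 973, 660]
  L2: h(867,219)=(867*31+219)%997=177 h(973,660)=(973*31+660)%997=913 -> [177, 913]
  L3: h(177,913)=(177*31+913)%997=418 -> [418]
  root = 418 == target 418  ** MATCH **
Candidate B: set leaf[7] = 53 -> leaves = [91, 76, 69, 74, 93, 84, 83, 53]
  L0: [91, 76, 69, 74, 93, 84, 83, 53]
  L1: h(91,76)=(91*31+76)%997=903 h(69,74)=(69*31+74)%997=219 h(93,84)=(93*31+84)%997=973 h(83,53)=(83*31+53)%997=632 -> [903, 219, 973, 632]
  L2: h(903,219)=(903*31+219)%997=296 h(973,632)=(973*31+632)%997=885 -> [296, 885]
  L3: h(296,885)=(296*31+885)%997=91 -> [91]
  root = 91 != target 418
Candidate C: set leaf[1] = 99 -> leaves = [91, 99, 69, 74, 93, 84, 83, 81]
  L0: [91, 99, 69, 74, 93, 84, 83, 81]
  L1: h(91,99)=(91*31+99)%997=926 h(69,74)=(69*31+74)%997=219 h(93,84)=(93*31+84)%997=973 h(83,81)=(83*31+81)%997=660 -> [926, 219, 973, 660]
  L2: h(926,219)=(926*31+219)%997=12 h(973,660)=(973*31+660)%997=913 -> [12, 913]
  L3: h(12,913)=(12*31+913)%997=288 -> [288]
  root = 288 != target 418
Candidate A produces the target root.

Answer: A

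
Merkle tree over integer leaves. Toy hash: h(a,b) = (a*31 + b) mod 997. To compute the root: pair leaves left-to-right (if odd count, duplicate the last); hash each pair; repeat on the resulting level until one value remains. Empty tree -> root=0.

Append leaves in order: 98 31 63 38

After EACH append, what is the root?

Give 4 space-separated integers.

Answer: 98 78 446 421

Derivation:
After append 98 (leaves=[98]):
  L0: [98]
  root=98
After append 31 (leaves=[98, 31]):
  L0: [98, 31]
  L1: h(98,31)=(98*31+31)%997=78 -> [78]
  root=78
After append 63 (leaves=[98, 31, 63]):
  L0: [98, 31, 63]
  L1: h(98,31)=(98*31+31)%997=78 h(63,63)=(63*31+63)%997=22 -> [78, 22]
  L2: h(78,22)=(78*31+22)%997=446 -> [446]
  root=446
After append 38 (leaves=[98, 31, 63, 38]):
  L0: [98, 31, 63, 38]
  L1: h(98,31)=(98*31+31)%997=78 h(63,38)=(63*31+38)%997=994 -> [78, 994]
  L2: h(78,994)=(78*31+994)%997=421 -> [421]
  root=421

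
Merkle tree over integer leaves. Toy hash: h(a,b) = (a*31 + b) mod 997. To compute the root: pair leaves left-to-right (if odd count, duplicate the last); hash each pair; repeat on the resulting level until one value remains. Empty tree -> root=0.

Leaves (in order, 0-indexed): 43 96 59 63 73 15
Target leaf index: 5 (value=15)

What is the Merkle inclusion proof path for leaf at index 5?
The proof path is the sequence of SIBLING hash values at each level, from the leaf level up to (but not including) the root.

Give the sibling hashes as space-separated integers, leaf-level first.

L0 (leaves): [43, 96, 59, 63, 73, 15], target index=5
L1: h(43,96)=(43*31+96)%997=432 [pair 0] h(59,63)=(59*31+63)%997=895 [pair 1] h(73,15)=(73*31+15)%997=284 [pair 2] -> [432, 895, 284]
  Sibling for proof at L0: 73
L2: h(432,895)=(432*31+895)%997=329 [pair 0] h(284,284)=(284*31+284)%997=115 [pair 1] -> [329, 115]
  Sibling for proof at L1: 284
L3: h(329,115)=(329*31+115)%997=344 [pair 0] -> [344]
  Sibling for proof at L2: 329
Root: 344
Proof path (sibling hashes from leaf to root): [73, 284, 329]

Answer: 73 284 329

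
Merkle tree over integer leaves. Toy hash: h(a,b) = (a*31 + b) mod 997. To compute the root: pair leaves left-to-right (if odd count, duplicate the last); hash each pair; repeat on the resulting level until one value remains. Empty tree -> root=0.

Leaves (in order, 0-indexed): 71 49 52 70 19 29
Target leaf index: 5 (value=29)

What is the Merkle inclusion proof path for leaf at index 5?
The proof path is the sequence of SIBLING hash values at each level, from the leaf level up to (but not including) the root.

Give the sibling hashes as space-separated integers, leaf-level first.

L0 (leaves): [71, 49, 52, 70, 19, 29], target index=5
L1: h(71,49)=(71*31+49)%997=256 [pair 0] h(52,70)=(52*31+70)%997=685 [pair 1] h(19,29)=(19*31+29)%997=618 [pair 2] -> [256, 685, 618]
  Sibling for proof at L0: 19
L2: h(256,685)=(256*31+685)%997=645 [pair 0] h(618,618)=(618*31+618)%997=833 [pair 1] -> [645, 833]
  Sibling for proof at L1: 618
L3: h(645,833)=(645*31+833)%997=888 [pair 0] -> [888]
  Sibling for proof at L2: 645
Root: 888
Proof path (sibling hashes from leaf to root): [19, 618, 645]

Answer: 19 618 645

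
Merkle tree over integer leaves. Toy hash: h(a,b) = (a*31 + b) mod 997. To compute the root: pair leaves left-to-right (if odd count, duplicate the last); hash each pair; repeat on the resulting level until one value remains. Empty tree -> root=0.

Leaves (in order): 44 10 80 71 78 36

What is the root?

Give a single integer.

Answer: 469

Derivation:
L0: [44, 10, 80, 71, 78, 36]
L1: h(44,10)=(44*31+10)%997=377 h(80,71)=(80*31+71)%997=557 h(78,36)=(78*31+36)%997=460 -> [377, 557, 460]
L2: h(377,557)=(377*31+557)%997=280 h(460,460)=(460*31+460)%997=762 -> [280, 762]
L3: h(280,762)=(280*31+762)%997=469 -> [469]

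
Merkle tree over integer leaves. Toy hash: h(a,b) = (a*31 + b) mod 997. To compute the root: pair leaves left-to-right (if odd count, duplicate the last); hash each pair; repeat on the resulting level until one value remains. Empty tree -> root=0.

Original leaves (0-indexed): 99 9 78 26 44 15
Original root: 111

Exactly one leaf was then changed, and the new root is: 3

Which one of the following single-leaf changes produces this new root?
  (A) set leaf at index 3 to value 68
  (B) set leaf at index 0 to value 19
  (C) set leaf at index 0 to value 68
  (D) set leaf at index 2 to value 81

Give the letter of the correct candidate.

Original leaves: [99, 9, 78, 26, 44, 15]
Target new root: 3
Try each candidate change and compute the resulting root:
Candidate A: set leaf[3] = 68 -> leaves = [99, 9, 78, 68, 44, 15]
  L0: [99, 9, 78, 68, 44, 15]
  L1: h(99,9)=(99*31+9)%997=87 h(78,68)=(78*31+68)%997=492 h(44,15)=(44*31+15)%997=382 -> [87, 492, 382]
  L2: h(87,492)=(87*31+492)%997=198 h(382,382)=(382*31+382)%997=260 -> [198, 260]
  L3: h(198,260)=(198*31+260)%997=416 -> [416]
  root = 416 != target 3
Candidate B: set leaf[0] = 19 -> leaves = [19, 9, 78, 26, 44, 15]
  L0: [19, 9, 78, 26, 44, 15]
  L1: h(19,9)=(19*31+9)%997=598 h(78,26)=(78*31+26)%997=450 h(44,15)=(44*31+15)%997=382 -> [598, 450, 382]
  L2: h(598,450)=(598*31+450)%997=45 h(382,382)=(382*31+382)%997=260 -> [45, 260]
  L3: h(45,260)=(45*31+260)%997=658 -> [658]
  root = 658 != target 3
Candidate C: set leaf[0] = 68 -> leaves = [68, 9, 78, 26, 44, 15]
  L0: [68, 9, 78, 26, 44, 15]
  L1: h(68,9)=(68*31+9)%997=123 h(78,26)=(78*31+26)%997=450 h(44,15)=(44*31+15)%997=382 -> [123, 450, 382]
  L2: h(123,450)=(123*31+450)%997=275 h(382,382)=(382*31+382)%997=260 -> [275, 260]
  L3: h(275,260)=(275*31+260)%997=809 -> [809]
  root = 809 != target 3
Candidate D: set leaf[2] = 81 -> leaves = [99, 9, 81, 26, 44, 15]
  L0: [99, 9, 81, 26, 44, 15]
  L1: h(99,9)=(99*31+9)%997=87 h(81,26)=(81*31+26)%997=543 h(44,15)=(44*31+15)%997=382 -> [87, 543, 382]
  L2: h(87,543)=(87*31+543)%997=249 h(382,382)=(382*31+382)%997=260 -> [249, 260]
  L3: h(249,260)=(249*31+260)%997=3 -> [3]
  root = 3 == target 3  ** MATCH **
Candidate D produces the target root.

Answer: D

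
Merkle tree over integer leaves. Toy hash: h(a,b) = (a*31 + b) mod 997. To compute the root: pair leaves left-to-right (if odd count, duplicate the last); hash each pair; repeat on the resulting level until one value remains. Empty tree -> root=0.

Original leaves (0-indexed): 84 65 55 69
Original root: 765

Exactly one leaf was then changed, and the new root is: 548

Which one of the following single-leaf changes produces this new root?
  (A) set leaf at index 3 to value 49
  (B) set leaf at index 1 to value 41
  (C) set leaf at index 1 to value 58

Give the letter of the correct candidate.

Answer: C

Derivation:
Original leaves: [84, 65, 55, 69]
Target new root: 548
Try each candidate change and compute the resulting root:
Candidate A: set leaf[3] = 49 -> leaves = [84, 65, 55, 49]
  L0: [84, 65, 55, 49]
  L1: h(84,65)=(84*31+65)%997=675 h(55,49)=(55*31+49)%997=757 -> [675, 757]
  L2: h(675,757)=(675*31+757)%997=745 -> [745]
  root = 745 != target 548
Candidate B: set leaf[1] = 41 -> leaves = [84, 41, 55, 69]
  L0: [84, 41, 55, 69]
  L1: h(84,41)=(84*31+41)%997=651 h(55,69)=(55*31+69)%997=777 -> [651, 777]
  L2: h(651,777)=(651*31+777)%997=21 -> [21]
  root = 21 != target 548
Candidate C: set leaf[1] = 58 -> leaves = [84, 58, 55, 69]
  L0: [84, 58, 55, 69]
  L1: h(84,58)=(84*31+58)%997=668 h(55,69)=(55*31+69)%997=777 -> [668, 777]
  L2: h(668,777)=(668*31+777)%997=548 -> [548]
  root = 548 == target 548  ** MATCH **
Candidate C produces the target root.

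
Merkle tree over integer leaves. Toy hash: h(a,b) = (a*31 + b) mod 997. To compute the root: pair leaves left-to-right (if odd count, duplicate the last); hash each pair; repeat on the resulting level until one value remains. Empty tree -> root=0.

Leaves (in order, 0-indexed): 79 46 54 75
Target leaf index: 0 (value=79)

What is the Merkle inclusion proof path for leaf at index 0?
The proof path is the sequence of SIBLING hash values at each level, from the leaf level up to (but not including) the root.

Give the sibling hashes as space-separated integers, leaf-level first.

Answer: 46 752

Derivation:
L0 (leaves): [79, 46, 54, 75], target index=0
L1: h(79,46)=(79*31+46)%997=501 [pair 0] h(54,75)=(54*31+75)%997=752 [pair 1] -> [501, 752]
  Sibling for proof at L0: 46
L2: h(501,752)=(501*31+752)%997=331 [pair 0] -> [331]
  Sibling for proof at L1: 752
Root: 331
Proof path (sibling hashes from leaf to root): [46, 752]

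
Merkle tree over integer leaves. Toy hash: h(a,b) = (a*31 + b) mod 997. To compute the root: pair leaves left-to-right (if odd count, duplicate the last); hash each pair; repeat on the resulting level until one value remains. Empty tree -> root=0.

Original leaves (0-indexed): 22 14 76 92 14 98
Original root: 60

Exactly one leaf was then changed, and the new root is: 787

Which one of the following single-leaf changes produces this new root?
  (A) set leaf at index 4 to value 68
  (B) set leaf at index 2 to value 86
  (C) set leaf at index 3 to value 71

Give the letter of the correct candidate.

Answer: A

Derivation:
Original leaves: [22, 14, 76, 92, 14, 98]
Target new root: 787
Try each candidate change and compute the resulting root:
Candidate A: set leaf[4] = 68 -> leaves = [22, 14, 76, 92, 68, 98]
  L0: [22, 14, 76, 92, 68, 98]
  L1: h(22,14)=(22*31+14)%997=696 h(76,92)=(76*31+92)%997=454 h(68,98)=(68*31+98)%997=212 -> [696, 454, 212]
  L2: h(696,454)=(696*31+454)%997=96 h(212,212)=(212*31+212)%997=802 -> [96, 802]
  L3: h(96,802)=(96*31+802)%997=787 -> [787]
  root = 787 == target 787  ** MATCH **
Candidate B: set leaf[2] = 86 -> leaves = [22, 14, 86, 92, 14, 98]
  L0: [22, 14, 86, 92, 14, 98]
  L1: h(22,14)=(22*31+14)%997=696 h(86,92)=(86*31+92)%997=764 h(14,98)=(14*31+98)%997=532 -> [696, 764, 532]
  L2: h(696,764)=(696*31+764)%997=406 h(532,532)=(532*31+532)%997=75 -> [406, 75]
  L3: h(406,75)=(406*31+75)%997=697 -> [697]
  root = 697 != target 787
Candidate C: set leaf[3] = 71 -> leaves = [22, 14, 76, 71, 14, 98]
  L0: [22, 14, 76, 71, 14, 98]
  L1: h(22,14)=(22*31+14)%997=696 h(76,71)=(76*31+71)%997=433 h(14,98)=(14*31+98)%997=532 -> [696, 433, 532]
  L2: h(696,433)=(696*31+433)%997=75 h(532,532)=(532*31+532)%997=75 -> [75, 75]
  L3: h(75,75)=(75*31+75)%997=406 -> [406]
  root = 406 != target 787
Candidate A produces the target root.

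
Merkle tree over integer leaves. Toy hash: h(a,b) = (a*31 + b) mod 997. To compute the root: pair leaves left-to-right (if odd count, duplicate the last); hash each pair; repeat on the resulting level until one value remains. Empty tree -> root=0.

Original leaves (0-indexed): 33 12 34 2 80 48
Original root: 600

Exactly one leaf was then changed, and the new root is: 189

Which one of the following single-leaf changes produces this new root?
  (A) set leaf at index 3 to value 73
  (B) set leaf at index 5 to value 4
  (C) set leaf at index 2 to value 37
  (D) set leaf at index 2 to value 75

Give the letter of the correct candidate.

Answer: B

Derivation:
Original leaves: [33, 12, 34, 2, 80, 48]
Target new root: 189
Try each candidate change and compute the resulting root:
Candidate A: set leaf[3] = 73 -> leaves = [33, 12, 34, 73, 80, 48]
  L0: [33, 12, 34, 73, 80, 48]
  L1: h(33,12)=(33*31+12)%997=38 h(34,73)=(34*31+73)%997=130 h(80,48)=(80*31+48)%997=534 -> [38, 130, 534]
  L2: h(38,130)=(38*31+130)%997=311 h(534,534)=(534*31+534)%997=139 -> [311, 139]
  L3: h(311,139)=(311*31+139)%997=807 -> [807]
  root = 807 != target 189
Candidate B: set leaf[5] = 4 -> leaves = [33, 12, 34, 2, 80, 4]
  L0: [33, 12, 34, 2, 80, 4]
  L1: h(33,12)=(33*31+12)%997=38 h(34,2)=(34*31+2)%997=59 h(80,4)=(80*31+4)%997=490 -> [38, 59, 490]
  L2: h(38,59)=(38*31+59)%997=240 h(490,490)=(490*31+490)%997=725 -> [240, 725]
  L3: h(240,725)=(240*31+725)%997=189 -> [189]
  root = 189 == target 189  ** MATCH **
Candidate C: set leaf[2] = 37 -> leaves = [33, 12, 37, 2, 80, 48]
  L0: [33, 12, 37, 2, 80, 48]
  L1: h(33,12)=(33*31+12)%997=38 h(37,2)=(37*31+2)%997=152 h(80,48)=(80*31+48)%997=534 -> [38, 152, 534]
  L2: h(38,152)=(38*31+152)%997=333 h(534,534)=(534*31+534)%997=139 -> [333, 139]
  L3: h(333,139)=(333*31+139)%997=492 -> [492]
  root = 492 != target 189
Candidate D: set leaf[2] = 75 -> leaves = [33, 12, 75, 2, 80, 48]
  L0: [33, 12, 75, 2, 80, 48]
  L1: h(33,12)=(33*31+12)%997=38 h(75,2)=(75*31+2)%997=333 h(80,48)=(80*31+48)%997=534 -> [38, 333, 534]
  L2: h(38,333)=(38*31+333)%997=514 h(534,534)=(534*31+534)%997=139 -> [514, 139]
  L3: h(514,139)=(514*31+139)%997=121 -> [121]
  root = 121 != target 189
Candidate B produces the target root.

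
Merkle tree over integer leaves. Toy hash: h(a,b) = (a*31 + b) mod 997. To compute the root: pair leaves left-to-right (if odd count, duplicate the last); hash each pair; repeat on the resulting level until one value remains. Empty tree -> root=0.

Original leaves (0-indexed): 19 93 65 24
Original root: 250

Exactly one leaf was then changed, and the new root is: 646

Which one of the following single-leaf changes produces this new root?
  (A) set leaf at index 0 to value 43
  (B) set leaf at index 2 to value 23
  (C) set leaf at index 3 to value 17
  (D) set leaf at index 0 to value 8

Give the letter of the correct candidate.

Original leaves: [19, 93, 65, 24]
Target new root: 646
Try each candidate change and compute the resulting root:
Candidate A: set leaf[0] = 43 -> leaves = [43, 93, 65, 24]
  L0: [43, 93, 65, 24]
  L1: h(43,93)=(43*31+93)%997=429 h(65,24)=(65*31+24)%997=45 -> [429, 45]
  L2: h(429,45)=(429*31+45)%997=383 -> [383]
  root = 383 != target 646
Candidate B: set leaf[2] = 23 -> leaves = [19, 93, 23, 24]
  L0: [19, 93, 23, 24]
  L1: h(19,93)=(19*31+93)%997=682 h(23,24)=(23*31+24)%997=737 -> [682, 737]
  L2: h(682,737)=(682*31+737)%997=942 -> [942]
  root = 942 != target 646
Candidate C: set leaf[3] = 17 -> leaves = [19, 93, 65, 17]
  L0: [19, 93, 65, 17]
  L1: h(19,93)=(19*31+93)%997=682 h(65,17)=(65*31+17)%997=38 -> [682, 38]
  L2: h(682,38)=(682*31+38)%997=243 -> [243]
  root = 243 != target 646
Candidate D: set leaf[0] = 8 -> leaves = [8, 93, 65, 24]
  L0: [8, 93, 65, 24]
  L1: h(8,93)=(8*31+93)%997=341 h(65,24)=(65*31+24)%997=45 -> [341, 45]
  L2: h(341,45)=(341*31+45)%997=646 -> [646]
  root = 646 == target 646  ** MATCH **
Candidate D produces the target root.

Answer: D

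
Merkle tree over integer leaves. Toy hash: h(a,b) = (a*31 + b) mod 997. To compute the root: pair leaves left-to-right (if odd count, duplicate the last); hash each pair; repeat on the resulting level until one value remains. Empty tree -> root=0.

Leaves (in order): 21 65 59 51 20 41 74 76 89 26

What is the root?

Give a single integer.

Answer: 898

Derivation:
L0: [21, 65, 59, 51, 20, 41, 74, 76, 89, 26]
L1: h(21,65)=(21*31+65)%997=716 h(59,51)=(59*31+51)%997=883 h(20,41)=(20*31+41)%997=661 h(74,76)=(74*31+76)%997=376 h(89,26)=(89*31+26)%997=791 -> [716, 883, 661, 376, 791]
L2: h(716,883)=(716*31+883)%997=148 h(661,376)=(661*31+376)%997=927 h(791,791)=(791*31+791)%997=387 -> [148, 927, 387]
L3: h(148,927)=(148*31+927)%997=530 h(387,387)=(387*31+387)%997=420 -> [530, 420]
L4: h(530,420)=(530*31+420)%997=898 -> [898]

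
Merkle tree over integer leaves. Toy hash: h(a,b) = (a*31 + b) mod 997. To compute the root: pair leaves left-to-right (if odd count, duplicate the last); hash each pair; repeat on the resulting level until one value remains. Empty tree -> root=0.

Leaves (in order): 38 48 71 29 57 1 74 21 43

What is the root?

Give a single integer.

L0: [38, 48, 71, 29, 57, 1, 74, 21, 43]
L1: h(38,48)=(38*31+48)%997=229 h(71,29)=(71*31+29)%997=236 h(57,1)=(57*31+1)%997=771 h(74,21)=(74*31+21)%997=321 h(43,43)=(43*31+43)%997=379 -> [229, 236, 771, 321, 379]
L2: h(229,236)=(229*31+236)%997=356 h(771,321)=(771*31+321)%997=294 h(379,379)=(379*31+379)%997=164 -> [356, 294, 164]
L3: h(356,294)=(356*31+294)%997=363 h(164,164)=(164*31+164)%997=263 -> [363, 263]
L4: h(363,263)=(363*31+263)%997=549 -> [549]

Answer: 549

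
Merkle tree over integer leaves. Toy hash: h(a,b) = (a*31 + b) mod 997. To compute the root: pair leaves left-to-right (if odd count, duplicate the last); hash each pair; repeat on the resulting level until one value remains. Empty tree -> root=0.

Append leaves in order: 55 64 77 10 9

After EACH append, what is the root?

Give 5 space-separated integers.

Answer: 55 772 474 407 896

Derivation:
After append 55 (leaves=[55]):
  L0: [55]
  root=55
After append 64 (leaves=[55, 64]):
  L0: [55, 64]
  L1: h(55,64)=(55*31+64)%997=772 -> [772]
  root=772
After append 77 (leaves=[55, 64, 77]):
  L0: [55, 64, 77]
  L1: h(55,64)=(55*31+64)%997=772 h(77,77)=(77*31+77)%997=470 -> [772, 470]
  L2: h(772,470)=(772*31+470)%997=474 -> [474]
  root=474
After append 10 (leaves=[55, 64, 77, 10]):
  L0: [55, 64, 77, 10]
  L1: h(55,64)=(55*31+64)%997=772 h(77,10)=(77*31+10)%997=403 -> [772, 403]
  L2: h(772,403)=(772*31+403)%997=407 -> [407]
  root=407
After append 9 (leaves=[55, 64, 77, 10, 9]):
  L0: [55, 64, 77, 10, 9]
  L1: h(55,64)=(55*31+64)%997=772 h(77,10)=(77*31+10)%997=403 h(9,9)=(9*31+9)%997=288 -> [772, 403, 288]
  L2: h(772,403)=(772*31+403)%997=407 h(288,288)=(288*31+288)%997=243 -> [407, 243]
  L3: h(407,243)=(407*31+243)%997=896 -> [896]
  root=896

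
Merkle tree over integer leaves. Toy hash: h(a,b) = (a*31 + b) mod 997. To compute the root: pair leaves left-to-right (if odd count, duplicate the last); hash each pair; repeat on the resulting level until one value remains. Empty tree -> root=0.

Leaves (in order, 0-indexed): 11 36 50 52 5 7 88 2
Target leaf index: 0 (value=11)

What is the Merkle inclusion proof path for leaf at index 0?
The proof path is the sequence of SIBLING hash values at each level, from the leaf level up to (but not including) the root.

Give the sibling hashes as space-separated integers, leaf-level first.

Answer: 36 605 773

Derivation:
L0 (leaves): [11, 36, 50, 52, 5, 7, 88, 2], target index=0
L1: h(11,36)=(11*31+36)%997=377 [pair 0] h(50,52)=(50*31+52)%997=605 [pair 1] h(5,7)=(5*31+7)%997=162 [pair 2] h(88,2)=(88*31+2)%997=736 [pair 3] -> [377, 605, 162, 736]
  Sibling for proof at L0: 36
L2: h(377,605)=(377*31+605)%997=328 [pair 0] h(162,736)=(162*31+736)%997=773 [pair 1] -> [328, 773]
  Sibling for proof at L1: 605
L3: h(328,773)=(328*31+773)%997=971 [pair 0] -> [971]
  Sibling for proof at L2: 773
Root: 971
Proof path (sibling hashes from leaf to root): [36, 605, 773]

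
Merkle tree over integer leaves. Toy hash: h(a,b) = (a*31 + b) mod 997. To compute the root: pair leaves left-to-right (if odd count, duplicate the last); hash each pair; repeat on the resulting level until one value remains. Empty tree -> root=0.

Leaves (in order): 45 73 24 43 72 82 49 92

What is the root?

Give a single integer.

Answer: 29

Derivation:
L0: [45, 73, 24, 43, 72, 82, 49, 92]
L1: h(45,73)=(45*31+73)%997=471 h(24,43)=(24*31+43)%997=787 h(72,82)=(72*31+82)%997=320 h(49,92)=(49*31+92)%997=614 -> [471, 787, 320, 614]
L2: h(471,787)=(471*31+787)%997=433 h(320,614)=(320*31+614)%997=564 -> [433, 564]
L3: h(433,564)=(433*31+564)%997=29 -> [29]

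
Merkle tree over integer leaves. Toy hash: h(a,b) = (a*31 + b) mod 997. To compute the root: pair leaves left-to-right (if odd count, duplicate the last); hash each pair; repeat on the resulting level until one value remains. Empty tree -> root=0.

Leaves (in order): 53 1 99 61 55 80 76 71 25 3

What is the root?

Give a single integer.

Answer: 833

Derivation:
L0: [53, 1, 99, 61, 55, 80, 76, 71, 25, 3]
L1: h(53,1)=(53*31+1)%997=647 h(99,61)=(99*31+61)%997=139 h(55,80)=(55*31+80)%997=788 h(76,71)=(76*31+71)%997=433 h(25,3)=(25*31+3)%997=778 -> [647, 139, 788, 433, 778]
L2: h(647,139)=(647*31+139)%997=256 h(788,433)=(788*31+433)%997=933 h(778,778)=(778*31+778)%997=968 -> [256, 933, 968]
L3: h(256,933)=(256*31+933)%997=893 h(968,968)=(968*31+968)%997=69 -> [893, 69]
L4: h(893,69)=(893*31+69)%997=833 -> [833]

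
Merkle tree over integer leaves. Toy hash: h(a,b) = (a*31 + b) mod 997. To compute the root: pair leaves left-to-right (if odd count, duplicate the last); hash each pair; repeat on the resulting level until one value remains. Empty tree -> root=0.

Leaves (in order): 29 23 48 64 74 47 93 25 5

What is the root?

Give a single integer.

Answer: 134

Derivation:
L0: [29, 23, 48, 64, 74, 47, 93, 25, 5]
L1: h(29,23)=(29*31+23)%997=922 h(48,64)=(48*31+64)%997=555 h(74,47)=(74*31+47)%997=347 h(93,25)=(93*31+25)%997=914 h(5,5)=(5*31+5)%997=160 -> [922, 555, 347, 914, 160]
L2: h(922,555)=(922*31+555)%997=224 h(347,914)=(347*31+914)%997=704 h(160,160)=(160*31+160)%997=135 -> [224, 704, 135]
L3: h(224,704)=(224*31+704)%997=669 h(135,135)=(135*31+135)%997=332 -> [669, 332]
L4: h(669,332)=(669*31+332)%997=134 -> [134]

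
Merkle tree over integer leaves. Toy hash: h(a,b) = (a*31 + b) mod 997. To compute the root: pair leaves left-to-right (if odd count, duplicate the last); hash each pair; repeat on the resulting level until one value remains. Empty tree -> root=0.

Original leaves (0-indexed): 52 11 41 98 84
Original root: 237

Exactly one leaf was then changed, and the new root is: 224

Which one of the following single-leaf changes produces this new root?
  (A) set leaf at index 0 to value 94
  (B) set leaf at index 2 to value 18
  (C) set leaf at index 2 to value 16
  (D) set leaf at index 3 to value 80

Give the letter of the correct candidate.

Original leaves: [52, 11, 41, 98, 84]
Target new root: 224
Try each candidate change and compute the resulting root:
Candidate A: set leaf[0] = 94 -> leaves = [94, 11, 41, 98, 84]
  L0: [94, 11, 41, 98, 84]
  L1: h(94,11)=(94*31+11)%997=931 h(41,98)=(41*31+98)%997=372 h(84,84)=(84*31+84)%997=694 -> [931, 372, 694]
  L2: h(931,372)=(931*31+372)%997=320 h(694,694)=(694*31+694)%997=274 -> [320, 274]
  L3: h(320,274)=(320*31+274)%997=224 -> [224]
  root = 224 == target 224  ** MATCH **
Candidate B: set leaf[2] = 18 -> leaves = [52, 11, 18, 98, 84]
  L0: [52, 11, 18, 98, 84]
  L1: h(52,11)=(52*31+11)%997=626 h(18,98)=(18*31+98)%997=656 h(84,84)=(84*31+84)%997=694 -> [626, 656, 694]
  L2: h(626,656)=(626*31+656)%997=122 h(694,694)=(694*31+694)%997=274 -> [122, 274]
  L3: h(122,274)=(122*31+274)%997=68 -> [68]
  root = 68 != target 224
Candidate C: set leaf[2] = 16 -> leaves = [52, 11, 16, 98, 84]
  L0: [52, 11, 16, 98, 84]
  L1: h(52,11)=(52*31+11)%997=626 h(16,98)=(16*31+98)%997=594 h(84,84)=(84*31+84)%997=694 -> [626, 594, 694]
  L2: h(626,594)=(626*31+594)%997=60 h(694,694)=(694*31+694)%997=274 -> [60, 274]
  L3: h(60,274)=(60*31+274)%997=140 -> [140]
  root = 140 != target 224
Candidate D: set leaf[3] = 80 -> leaves = [52, 11, 41, 80, 84]
  L0: [52, 11, 41, 80, 84]
  L1: h(52,11)=(52*31+11)%997=626 h(41,80)=(41*31+80)%997=354 h(84,84)=(84*31+84)%997=694 -> [626, 354, 694]
  L2: h(626,354)=(626*31+354)%997=817 h(694,694)=(694*31+694)%997=274 -> [817, 274]
  L3: h(817,274)=(817*31+274)%997=676 -> [676]
  root = 676 != target 224
Candidate A produces the target root.

Answer: A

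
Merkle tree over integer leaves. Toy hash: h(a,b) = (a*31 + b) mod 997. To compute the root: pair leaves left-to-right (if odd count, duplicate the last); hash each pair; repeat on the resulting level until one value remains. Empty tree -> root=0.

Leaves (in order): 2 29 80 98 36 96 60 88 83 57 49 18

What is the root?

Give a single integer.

Answer: 0

Derivation:
L0: [2, 29, 80, 98, 36, 96, 60, 88, 83, 57, 49, 18]
L1: h(2,29)=(2*31+29)%997=91 h(80,98)=(80*31+98)%997=584 h(36,96)=(36*31+96)%997=215 h(60,88)=(60*31+88)%997=951 h(83,57)=(83*31+57)%997=636 h(49,18)=(49*31+18)%997=540 -> [91, 584, 215, 951, 636, 540]
L2: h(91,584)=(91*31+584)%997=414 h(215,951)=(215*31+951)%997=637 h(636,540)=(636*31+540)%997=316 -> [414, 637, 316]
L3: h(414,637)=(414*31+637)%997=510 h(316,316)=(316*31+316)%997=142 -> [510, 142]
L4: h(510,142)=(510*31+142)%997=0 -> [0]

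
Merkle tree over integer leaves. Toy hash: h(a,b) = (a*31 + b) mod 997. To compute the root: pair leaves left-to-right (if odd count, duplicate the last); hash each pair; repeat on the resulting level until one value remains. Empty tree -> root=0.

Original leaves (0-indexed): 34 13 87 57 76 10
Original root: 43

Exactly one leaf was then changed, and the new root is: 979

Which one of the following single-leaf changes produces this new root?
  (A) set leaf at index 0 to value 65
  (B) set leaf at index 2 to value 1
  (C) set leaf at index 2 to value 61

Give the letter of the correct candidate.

Original leaves: [34, 13, 87, 57, 76, 10]
Target new root: 979
Try each candidate change and compute the resulting root:
Candidate A: set leaf[0] = 65 -> leaves = [65, 13, 87, 57, 76, 10]
  L0: [65, 13, 87, 57, 76, 10]
  L1: h(65,13)=(65*31+13)%997=34 h(87,57)=(87*31+57)%997=760 h(76,10)=(76*31+10)%997=372 -> [34, 760, 372]
  L2: h(34,760)=(34*31+760)%997=817 h(372,372)=(372*31+372)%997=937 -> [817, 937]
  L3: h(817,937)=(817*31+937)%997=342 -> [342]
  root = 342 != target 979
Candidate B: set leaf[2] = 1 -> leaves = [34, 13, 1, 57, 76, 10]
  L0: [34, 13, 1, 57, 76, 10]
  L1: h(34,13)=(34*31+13)%997=70 h(1,57)=(1*31+57)%997=88 h(76,10)=(76*31+10)%997=372 -> [70, 88, 372]
  L2: h(70,88)=(70*31+88)%997=264 h(372,372)=(372*31+372)%997=937 -> [264, 937]
  L3: h(264,937)=(264*31+937)%997=148 -> [148]
  root = 148 != target 979
Candidate C: set leaf[2] = 61 -> leaves = [34, 13, 61, 57, 76, 10]
  L0: [34, 13, 61, 57, 76, 10]
  L1: h(34,13)=(34*31+13)%997=70 h(61,57)=(61*31+57)%997=951 h(76,10)=(76*31+10)%997=372 -> [70, 951, 372]
  L2: h(70,951)=(70*31+951)%997=130 h(372,372)=(372*31+372)%997=937 -> [130, 937]
  L3: h(130,937)=(130*31+937)%997=979 -> [979]
  root = 979 == target 979  ** MATCH **
Candidate C produces the target root.

Answer: C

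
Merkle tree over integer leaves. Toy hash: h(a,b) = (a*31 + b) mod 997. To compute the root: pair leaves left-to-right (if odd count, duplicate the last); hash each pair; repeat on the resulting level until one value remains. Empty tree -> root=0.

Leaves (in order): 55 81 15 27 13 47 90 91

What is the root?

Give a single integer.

L0: [55, 81, 15, 27, 13, 47, 90, 91]
L1: h(55,81)=(55*31+81)%997=789 h(15,27)=(15*31+27)%997=492 h(13,47)=(13*31+47)%997=450 h(90,91)=(90*31+91)%997=887 -> [789, 492, 450, 887]
L2: h(789,492)=(789*31+492)%997=26 h(450,887)=(450*31+887)%997=879 -> [26, 879]
L3: h(26,879)=(26*31+879)%997=688 -> [688]

Answer: 688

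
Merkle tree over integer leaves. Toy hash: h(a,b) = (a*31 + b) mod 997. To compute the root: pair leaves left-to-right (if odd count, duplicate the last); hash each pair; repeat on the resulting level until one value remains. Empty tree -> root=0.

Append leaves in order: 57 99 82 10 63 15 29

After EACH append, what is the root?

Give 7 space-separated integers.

Answer: 57 869 650 578 676 137 94

Derivation:
After append 57 (leaves=[57]):
  L0: [57]
  root=57
After append 99 (leaves=[57, 99]):
  L0: [57, 99]
  L1: h(57,99)=(57*31+99)%997=869 -> [869]
  root=869
After append 82 (leaves=[57, 99, 82]):
  L0: [57, 99, 82]
  L1: h(57,99)=(57*31+99)%997=869 h(82,82)=(82*31+82)%997=630 -> [869, 630]
  L2: h(869,630)=(869*31+630)%997=650 -> [650]
  root=650
After append 10 (leaves=[57, 99, 82, 10]):
  L0: [57, 99, 82, 10]
  L1: h(57,99)=(57*31+99)%997=869 h(82,10)=(82*31+10)%997=558 -> [869, 558]
  L2: h(869,558)=(869*31+558)%997=578 -> [578]
  root=578
After append 63 (leaves=[57, 99, 82, 10, 63]):
  L0: [57, 99, 82, 10, 63]
  L1: h(57,99)=(57*31+99)%997=869 h(82,10)=(82*31+10)%997=558 h(63,63)=(63*31+63)%997=22 -> [869, 558, 22]
  L2: h(869,558)=(869*31+558)%997=578 h(22,22)=(22*31+22)%997=704 -> [578, 704]
  L3: h(578,704)=(578*31+704)%997=676 -> [676]
  root=676
After append 15 (leaves=[57, 99, 82, 10, 63, 15]):
  L0: [57, 99, 82, 10, 63, 15]
  L1: h(57,99)=(57*31+99)%997=869 h(82,10)=(82*31+10)%997=558 h(63,15)=(63*31+15)%997=971 -> [869, 558, 971]
  L2: h(869,558)=(869*31+558)%997=578 h(971,971)=(971*31+971)%997=165 -> [578, 165]
  L3: h(578,165)=(578*31+165)%997=137 -> [137]
  root=137
After append 29 (leaves=[57, 99, 82, 10, 63, 15, 29]):
  L0: [57, 99, 82, 10, 63, 15, 29]
  L1: h(57,99)=(57*31+99)%997=869 h(82,10)=(82*31+10)%997=558 h(63,15)=(63*31+15)%997=971 h(29,29)=(29*31+29)%997=928 -> [869, 558, 971, 928]
  L2: h(869,558)=(869*31+558)%997=578 h(971,928)=(971*31+928)%997=122 -> [578, 122]
  L3: h(578,122)=(578*31+122)%997=94 -> [94]
  root=94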